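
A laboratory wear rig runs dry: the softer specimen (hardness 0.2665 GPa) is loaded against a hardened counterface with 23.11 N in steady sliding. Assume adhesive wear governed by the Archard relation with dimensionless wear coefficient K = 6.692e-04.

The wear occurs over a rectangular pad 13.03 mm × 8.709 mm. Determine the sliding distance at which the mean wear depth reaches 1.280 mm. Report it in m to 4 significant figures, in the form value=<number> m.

Intermediates appear rounded, and the algebra runs at full precision. Rounded just once to 4 significant figures.
Hardness H = 0.2665 GPa = 2.665e+08 Pa.
Pad sides 13.03 mm × 8.709 mm = 0.01303 m × 0.008709 m. Contact area A = 0.01303 m × 0.008709 m = 1.135e-04 m².
Depth limit h_lim = 1.280 mm = 0.001280 m.
In SI base units, W = 23.11 N, H = 2.665e+08 Pa, K = 6.692e-04.
Limit volume V_lim = h_lim·A = 0.001280 · 1.135e-04 = 1.453e-07 m³.
Thus life L = V_lim·H/(K·W) = 1.453e-07 · 2.665e+08 / (6.692e-04 · 23.11) = 2503 m.

value=2503 m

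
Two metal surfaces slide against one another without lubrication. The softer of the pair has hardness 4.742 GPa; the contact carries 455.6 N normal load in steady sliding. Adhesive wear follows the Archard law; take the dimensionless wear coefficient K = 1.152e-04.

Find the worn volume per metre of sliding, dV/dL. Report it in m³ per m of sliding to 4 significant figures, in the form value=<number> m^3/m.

Each operation holds full float precision. Intermediate values appear rounded — a single final rounding: four significant digits.
Hardness H = 4.742 GPa = 4.742e+09 Pa.
SI base units throughout: W = 455.6 N, H = 4.742e+09 Pa, K = 1.152e-04.
Sliding wear rate dV/dL = K·W/H, per unit distance: 1.152e-04 · 455.6 / 4.742e+09 = 1.107e-11 m³/m.

value=1.107e-11 m^3/m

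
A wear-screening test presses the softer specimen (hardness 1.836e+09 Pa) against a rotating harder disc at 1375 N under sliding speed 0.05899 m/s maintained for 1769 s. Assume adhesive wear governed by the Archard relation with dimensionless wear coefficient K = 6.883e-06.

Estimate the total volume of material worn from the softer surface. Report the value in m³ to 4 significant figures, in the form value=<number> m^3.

The intermediates are displayed rounded — all working math keeps full precision. Rounded just once, at four significant figures.
Distance L = v·t = 0.05899 m/s × 1769 s = 104.4 m.
In SI base units, W = 1375 N, H = 1.836e+09 Pa, K = 6.883e-06.
Wear volume V = K·W·L/H = 6.883e-06 · 1375 · 104.4 / 1.836e+09 = 5.379e-10 m³.

value=5.379e-10 m^3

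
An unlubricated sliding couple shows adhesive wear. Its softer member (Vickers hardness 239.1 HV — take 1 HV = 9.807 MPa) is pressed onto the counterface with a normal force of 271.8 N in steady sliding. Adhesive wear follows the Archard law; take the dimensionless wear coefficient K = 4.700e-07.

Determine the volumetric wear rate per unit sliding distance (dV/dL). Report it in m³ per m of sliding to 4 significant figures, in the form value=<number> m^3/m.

Every step carries exact precision — the intermediates are shown rounded — rounded just once, at 4 significant figures.
Hardness H = 239.1 HV × 9.807 MPa/HV = 2345 MPa = 2.345e+09 Pa.
Working in SI base units: W = 271.8 N, H = 2.345e+09 Pa, K = 4.700e-07.
Wear rate dV/dL = K·W/H — distance-free: 4.700e-07 · 271.8 / 2.345e+09 = 5.448e-14 m³/m.

value=5.448e-14 m^3/m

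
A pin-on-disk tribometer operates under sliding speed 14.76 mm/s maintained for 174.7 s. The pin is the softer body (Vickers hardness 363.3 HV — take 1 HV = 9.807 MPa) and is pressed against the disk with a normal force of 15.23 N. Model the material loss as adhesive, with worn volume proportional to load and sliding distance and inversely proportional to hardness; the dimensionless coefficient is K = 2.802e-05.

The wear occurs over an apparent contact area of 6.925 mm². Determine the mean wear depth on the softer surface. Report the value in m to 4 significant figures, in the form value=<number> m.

value=4.460e-08 m

Quoted intermediates are rounded — the computation holds full precision; a single final rounding, at 4 significant digits.
Convert: Sliding speed v = 14.76 mm/s = 0.01476 m/s. Total distance L = v·t = 0.01476 m/s × 174.7 s = 2.579 m.
Convert: Hardness H = 363.3 HV × 9.807 MPa/HV = 3563 MPa = 3.563e+09 Pa.
Convert: Contact area A = 6.925 mm² = 6.925e-06 m².
SI base units throughout: W = 15.23 N, H = 3.563e+09 Pa, K = 2.802e-05.
Archard volume V = K·W·L/H = 2.802e-05 · 15.23 · 2.579 / 3.563e+09 = 3.088e-13 m³.
Depth h = V/A = 3.088e-13 / 6.925e-06 = 4.460e-08 m.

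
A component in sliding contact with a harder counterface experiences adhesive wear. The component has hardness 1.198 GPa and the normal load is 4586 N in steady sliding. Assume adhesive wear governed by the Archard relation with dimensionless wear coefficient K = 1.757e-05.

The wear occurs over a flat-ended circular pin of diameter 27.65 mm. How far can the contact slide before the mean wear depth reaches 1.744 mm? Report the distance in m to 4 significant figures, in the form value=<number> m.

value=1.557e+04 m

The intermediates are shown rounded — all working math carries full float precision, and a single final rounding, at four significant digits.
Hardness H = 1.198 GPa = 1.198e+09 Pa.
Pin diameter d = 27.65 mm = 0.02765 m. Contact area A = π·d²/4 = π·(0.02765 m)²/4 = 6.005e-04 m².
Depth limit h_lim = 1.744 mm = 0.001744 m.
In SI base units: W = 4586 N, H = 1.198e+09 Pa, K = 1.757e-05.
Allowed volume V_lim = h_lim·A = 0.001744 · 6.005e-04 = 1.047e-06 m³.
Life L = V_lim·H/(K·W) = 1.047e-06 · 1.198e+09 / (1.757e-05 · 4586) = 1.557e+04 m.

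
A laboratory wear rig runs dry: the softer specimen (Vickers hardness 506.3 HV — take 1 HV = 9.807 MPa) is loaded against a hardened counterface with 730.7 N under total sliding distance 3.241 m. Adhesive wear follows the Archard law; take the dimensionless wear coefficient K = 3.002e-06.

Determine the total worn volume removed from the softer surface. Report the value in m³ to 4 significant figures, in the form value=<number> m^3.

The computation maintains exact precision — intermediates appear rounded. Rounded just once: 4 significant digits.
Hardness H = 506.3 HV × 9.807 MPa/HV = 4965 MPa = 4.965e+09 Pa.
Working in SI base units: W = 730.7 N, H = 4.965e+09 Pa, K = 3.002e-06.
Wear volume V = K·W·L/H = 3.002e-06 · 730.7 · 3.241 / 4.965e+09 = 1.432e-12 m³.

value=1.432e-12 m^3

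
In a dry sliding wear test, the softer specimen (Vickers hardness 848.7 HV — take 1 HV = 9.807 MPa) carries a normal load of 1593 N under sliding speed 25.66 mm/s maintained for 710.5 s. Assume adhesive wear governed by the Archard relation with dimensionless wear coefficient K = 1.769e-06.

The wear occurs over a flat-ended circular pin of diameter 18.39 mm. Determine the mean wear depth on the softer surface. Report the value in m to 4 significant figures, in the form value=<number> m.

value=2.324e-08 m

The intermediates are printed rounded — the computation maintains full float precision; a lone final rounding to 4 significant digits.
Sliding speed v = 25.66 mm/s = 0.02566 m/s. Total distance L = v·t = 0.02566 m/s × 710.5 s = 18.23 m.
Hardness H = 848.7 HV × 9.807 MPa/HV = 8323 MPa = 8.323e+09 Pa.
Pin diameter d = 18.39 mm = 0.01839 m. Contact area A = π·d²/4 = π·(0.01839 m)²/4 = 2.656e-04 m².
As SI base values: W = 1593 N, H = 8.323e+09 Pa, K = 1.769e-06.
By Archard's law, V = K·W·L/H = 1.769e-06 · 1593 · 18.23 / 8.323e+09 = 6.173e-12 m³.
Average depth h = V/A = 6.173e-12 / 2.656e-04 = 2.324e-08 m.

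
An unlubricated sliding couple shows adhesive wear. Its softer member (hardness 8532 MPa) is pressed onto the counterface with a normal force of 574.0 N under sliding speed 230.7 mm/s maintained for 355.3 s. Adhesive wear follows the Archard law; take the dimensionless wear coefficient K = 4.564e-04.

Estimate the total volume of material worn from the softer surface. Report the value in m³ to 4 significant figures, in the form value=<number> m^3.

value=2.517e-09 m^3

Each operation carries exact precision; printed values are rounded — a single final rounding to four significant figures.
Sliding speed v = 230.7 mm/s = 0.2307 m/s. Path length L = v·t = 0.2307 m/s × 355.3 s = 81.97 m.
Hardness H = 8532 MPa = 8.532e+09 Pa.
Working in SI base units: W = 574.0 N, H = 8.532e+09 Pa, K = 4.564e-04.
Apply Archard: V = K·W·L/H = 4.564e-04 · 574.0 · 81.97 / 8.532e+09 = 2.517e-09 m³.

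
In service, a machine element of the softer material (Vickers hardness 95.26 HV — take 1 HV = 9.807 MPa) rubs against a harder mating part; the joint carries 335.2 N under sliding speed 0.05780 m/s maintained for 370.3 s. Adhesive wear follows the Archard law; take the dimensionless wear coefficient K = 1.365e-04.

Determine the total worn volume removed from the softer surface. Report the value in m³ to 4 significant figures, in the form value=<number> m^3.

value=1.048e-09 m^3

The computation carries exact precision. Intermediate values are displayed rounded. Rounded once at the end, at 4 significant figures.
Distance L = v·t = 0.05780 m/s × 370.3 s = 21.40 m.
Hardness H = 95.26 HV × 9.807 MPa/HV = 934.2 MPa = 9.342e+08 Pa.
Collected in SI base units: W = 335.2 N, H = 9.342e+08 Pa, K = 1.365e-04.
Volume removed: V = K·W·L/H = 1.365e-04 · 335.2 · 21.40 / 9.342e+08 = 1.048e-09 m³.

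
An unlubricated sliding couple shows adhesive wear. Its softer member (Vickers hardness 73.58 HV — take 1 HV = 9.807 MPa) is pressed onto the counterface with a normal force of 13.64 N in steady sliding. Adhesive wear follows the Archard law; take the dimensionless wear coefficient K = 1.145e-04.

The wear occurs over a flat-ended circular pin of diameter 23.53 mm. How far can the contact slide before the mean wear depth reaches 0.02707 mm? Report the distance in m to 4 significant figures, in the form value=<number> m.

value=5439 m

The computation maintains exact precision, and intermediate values are displayed rounded — rounded once at the end: 4 significant digits.
Hardness H = 73.58 HV × 9.807 MPa/HV = 721.6 MPa = 7.216e+08 Pa.
Pin diameter d = 23.53 mm = 0.02353 m. Contact area A = π·d²/4 = π·(0.02353 m)²/4 = 4.348e-04 m².
Depth limit h_lim = 0.02707 mm = 2.707e-05 m.
Expressed in SI base units: W = 13.64 N, H = 7.216e+08 Pa, K = 1.145e-04.
Volume at the limit: V_lim = h_lim·A = 2.707e-05 · 4.348e-04 = 1.177e-08 m³.
Inverting, life L = V_lim·H/(K·W) = 1.177e-08 · 7.216e+08 / (1.145e-04 · 13.64) = 5439 m.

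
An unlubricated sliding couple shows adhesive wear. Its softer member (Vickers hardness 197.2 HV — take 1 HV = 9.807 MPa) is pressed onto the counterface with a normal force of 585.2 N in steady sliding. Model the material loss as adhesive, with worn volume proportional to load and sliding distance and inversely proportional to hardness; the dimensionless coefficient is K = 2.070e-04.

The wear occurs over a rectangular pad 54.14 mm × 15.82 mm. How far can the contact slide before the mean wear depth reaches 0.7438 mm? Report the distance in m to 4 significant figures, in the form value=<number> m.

The intermediates appear rounded; every step carries full float precision. Rounded once at the end: four significant digits.
Convert: Hardness H = 197.2 HV × 9.807 MPa/HV = 1934 MPa = 1.934e+09 Pa.
Convert: Pad sides 54.14 mm × 15.82 mm = 0.05414 m × 0.01582 m. Contact area A = 0.05414 m × 0.01582 m = 8.565e-04 m².
Convert: Depth limit h_lim = 0.7438 mm = 7.438e-04 m.
Working in SI base units: W = 585.2 N, H = 1.934e+09 Pa, K = 2.070e-04.
Limit volume V_lim = h_lim·A = 7.438e-04 · 8.565e-04 = 6.371e-07 m³.
Inverting, life L = V_lim·H/(K·W) = 6.371e-07 · 1.934e+09 / (2.070e-04 · 585.2) = 1.017e+04 m.

value=1.017e+04 m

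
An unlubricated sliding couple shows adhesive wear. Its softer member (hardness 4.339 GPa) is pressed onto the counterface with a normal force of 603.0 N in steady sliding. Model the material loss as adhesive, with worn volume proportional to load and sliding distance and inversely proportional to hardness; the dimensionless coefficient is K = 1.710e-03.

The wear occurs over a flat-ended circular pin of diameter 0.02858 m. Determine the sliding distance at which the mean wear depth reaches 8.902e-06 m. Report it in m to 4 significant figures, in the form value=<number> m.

Intermediate values appear rounded; each operation keeps exact precision — rounded just once, at four significant digits.
Hardness H = 4.339 GPa = 4.339e+09 Pa.
Contact area A = π·d²/4 = π·(0.02858 m)²/4 = 6.415e-04 m².
In SI base units: W = 603.0 N, H = 4.339e+09 Pa, K = 1.710e-03.
Allowed volume V_lim = h_lim·A = 8.902e-06 · 6.415e-04 = 5.711e-09 m³.
Thus life L = V_lim·H/(K·W) = 5.711e-09 · 4.339e+09 / (1.710e-03 · 603.0) = 24.03 m.

value=24.03 m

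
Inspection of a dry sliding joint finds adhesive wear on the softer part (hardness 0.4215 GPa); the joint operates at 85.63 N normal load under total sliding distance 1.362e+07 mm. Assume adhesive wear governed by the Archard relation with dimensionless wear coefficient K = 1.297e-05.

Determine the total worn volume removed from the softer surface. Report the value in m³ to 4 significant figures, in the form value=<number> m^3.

Displayed values are rounded. Every step carries full float precision. Rounded just once: 4 significant figures.
Distance L = 1.362e+07 mm = 1.362e+04 m.
Hardness H = 0.4215 GPa = 4.215e+08 Pa.
SI base units throughout: W = 85.63 N, H = 4.215e+08 Pa, K = 1.297e-05.
Worn volume V = K·W·L/H = 1.297e-05 · 85.63 · 1.362e+04 / 4.215e+08 = 3.589e-08 m³.

value=3.589e-08 m^3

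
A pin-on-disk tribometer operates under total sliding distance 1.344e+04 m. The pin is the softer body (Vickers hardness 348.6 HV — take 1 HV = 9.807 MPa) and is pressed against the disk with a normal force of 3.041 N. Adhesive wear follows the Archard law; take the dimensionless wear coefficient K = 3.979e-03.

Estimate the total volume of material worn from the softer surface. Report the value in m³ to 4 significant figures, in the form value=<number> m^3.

value=4.757e-08 m^3

All working math holds full float precision; the intermediates are shown rounded. Rounded just once, at 4 significant figures.
Hardness H = 348.6 HV × 9.807 MPa/HV = 3419 MPa = 3.419e+09 Pa.
SI base units throughout: W = 3.041 N, H = 3.419e+09 Pa, K = 3.979e-03.
Archard volume V = K·W·L/H = 3.979e-03 · 3.041 · 1.344e+04 / 3.419e+09 = 4.757e-08 m³.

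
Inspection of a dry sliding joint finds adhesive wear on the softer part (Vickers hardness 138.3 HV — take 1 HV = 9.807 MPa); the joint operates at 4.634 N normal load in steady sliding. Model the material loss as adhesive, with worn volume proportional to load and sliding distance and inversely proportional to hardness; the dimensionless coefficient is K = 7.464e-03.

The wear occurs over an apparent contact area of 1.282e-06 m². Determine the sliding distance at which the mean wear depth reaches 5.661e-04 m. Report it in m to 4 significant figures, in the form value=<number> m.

value=28.46 m

The computation runs at full precision — displayed values are rounded; one last rounding, at four significant figures.
Convert: Hardness H = 138.3 HV × 9.807 MPa/HV = 1356 MPa = 1.356e+09 Pa.
In SI base units, W = 4.634 N, H = 1.356e+09 Pa, K = 7.464e-03.
Limit volume V_lim = h_lim·A = 5.661e-04 · 1.282e-06 = 7.257e-10 m³.
So the life L = V_lim·H/(K·W) = 7.257e-10 · 1.356e+09 / (7.464e-03 · 4.634) = 28.46 m.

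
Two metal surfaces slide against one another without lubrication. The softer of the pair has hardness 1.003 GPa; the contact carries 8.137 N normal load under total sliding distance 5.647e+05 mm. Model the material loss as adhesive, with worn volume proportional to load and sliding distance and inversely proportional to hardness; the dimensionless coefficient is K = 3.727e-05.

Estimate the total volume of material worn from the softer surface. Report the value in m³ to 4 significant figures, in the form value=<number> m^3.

All working math carries full float precision, and intermediates appear rounded. Rounded once at the end, at 4 significant digits.
Distance L = 5.647e+05 mm = 564.7 m.
Hardness H = 1.003 GPa = 1.003e+09 Pa.
Expressed in SI base units: W = 8.137 N, H = 1.003e+09 Pa, K = 3.727e-05.
By Archard's law, V = K·W·L/H = 3.727e-05 · 8.137 · 564.7 / 1.003e+09 = 1.707e-10 m³.

value=1.707e-10 m^3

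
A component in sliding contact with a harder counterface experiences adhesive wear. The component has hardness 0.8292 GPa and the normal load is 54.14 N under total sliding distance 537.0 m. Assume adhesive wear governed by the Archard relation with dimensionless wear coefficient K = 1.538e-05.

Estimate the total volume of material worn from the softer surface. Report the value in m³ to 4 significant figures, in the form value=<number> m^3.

value=5.392e-10 m^3

Intermediate values appear rounded — each operation carries full precision — a single final rounding: 4 significant digits.
Convert: Hardness H = 0.8292 GPa = 8.292e+08 Pa.
Collected in SI base units: W = 54.14 N, H = 8.292e+08 Pa, K = 1.538e-05.
Volume removed: V = K·W·L/H = 1.538e-05 · 54.14 · 537.0 / 8.292e+08 = 5.392e-10 m³.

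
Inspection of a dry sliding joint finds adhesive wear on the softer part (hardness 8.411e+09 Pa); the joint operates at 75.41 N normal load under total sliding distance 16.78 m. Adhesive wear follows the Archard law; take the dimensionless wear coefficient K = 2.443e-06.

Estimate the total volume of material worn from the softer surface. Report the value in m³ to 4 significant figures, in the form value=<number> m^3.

value=3.675e-13 m^3

The computation holds full float precision. The intermediates are shown rounded — a lone final rounding, at four significant digits.
Restated in SI base units: W = 75.41 N, H = 8.411e+09 Pa, K = 2.443e-06.
By Archard's law, V = K·W·L/H = 2.443e-06 · 75.41 · 16.78 / 8.411e+09 = 3.675e-13 m³.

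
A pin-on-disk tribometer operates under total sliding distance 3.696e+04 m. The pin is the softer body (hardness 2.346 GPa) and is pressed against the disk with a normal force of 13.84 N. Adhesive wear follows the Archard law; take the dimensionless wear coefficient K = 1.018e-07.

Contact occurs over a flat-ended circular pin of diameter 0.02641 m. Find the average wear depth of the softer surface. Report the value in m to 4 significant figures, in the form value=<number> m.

Intermediate values are displayed rounded, and the algebra keeps exact precision — rounded once at the end: 4 significant digits.
Convert: Hardness H = 2.346 GPa = 2.346e+09 Pa.
Convert: Contact area A = π·d²/4 = π·(0.02641 m)²/4 = 5.478e-04 m².
Collected in SI base units: W = 13.84 N, H = 2.346e+09 Pa, K = 1.018e-07.
Archard relation: V = K·W·L/H = 1.018e-07 · 13.84 · 3.696e+04 / 2.346e+09 = 2.220e-11 m³.
Average depth h = V/A = 2.220e-11 / 5.478e-04 = 4.052e-08 m.

value=4.052e-08 m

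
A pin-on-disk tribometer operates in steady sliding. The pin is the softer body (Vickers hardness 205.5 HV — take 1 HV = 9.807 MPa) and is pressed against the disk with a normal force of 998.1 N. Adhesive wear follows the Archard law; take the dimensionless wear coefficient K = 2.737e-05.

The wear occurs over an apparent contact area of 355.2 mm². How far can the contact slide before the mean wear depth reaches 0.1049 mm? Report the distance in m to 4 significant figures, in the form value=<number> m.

All arithmetic maintains full float precision, and quoted intermediates are rounded, and a lone final rounding, at 4 significant digits.
Convert: Hardness H = 205.5 HV × 9.807 MPa/HV = 2015 MPa = 2.015e+09 Pa.
Convert: Contact area A = 355.2 mm² = 3.552e-04 m².
Convert: Depth limit h_lim = 0.1049 mm = 1.049e-04 m.
In SI base units: W = 998.1 N, H = 2.015e+09 Pa, K = 2.737e-05.
Permissible volume V_lim = h_lim·A = 1.049e-04 · 3.552e-04 = 3.726e-08 m³.
So the life L = V_lim·H/(K·W) = 3.726e-08 · 2.015e+09 / (2.737e-05 · 998.1) = 2749 m.

value=2749 m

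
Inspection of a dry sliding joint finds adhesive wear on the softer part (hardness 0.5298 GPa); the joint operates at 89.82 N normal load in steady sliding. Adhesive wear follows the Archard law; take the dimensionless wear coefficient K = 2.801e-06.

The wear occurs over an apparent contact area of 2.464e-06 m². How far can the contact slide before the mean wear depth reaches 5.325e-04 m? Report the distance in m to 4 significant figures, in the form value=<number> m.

value=2763 m

The algebra holds full precision; intermediate values are printed rounded; rounded once at the end, at 4 significant figures.
Hardness H = 0.5298 GPa = 5.298e+08 Pa.
Collected in SI base units: W = 89.82 N, H = 5.298e+08 Pa, K = 2.801e-06.
Limit volume V_lim = h_lim·A = 5.325e-04 · 2.464e-06 = 1.312e-09 m³.
Inverting, life L = V_lim·H/(K·W) = 1.312e-09 · 5.298e+08 / (2.801e-06 · 89.82) = 2763 m.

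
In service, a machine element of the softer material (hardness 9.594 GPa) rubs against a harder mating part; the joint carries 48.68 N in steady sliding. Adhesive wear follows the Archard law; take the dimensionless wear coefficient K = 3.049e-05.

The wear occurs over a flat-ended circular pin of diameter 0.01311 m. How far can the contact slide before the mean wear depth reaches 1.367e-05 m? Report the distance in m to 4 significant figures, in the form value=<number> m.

value=1.193e+04 m

Each operation keeps full float precision — intermediate values are shown rounded, and a lone final rounding, at 4 significant digits.
Hardness H = 9.594 GPa = 9.594e+09 Pa.
Contact area A = π·d²/4 = π·(0.01311 m)²/4 = 1.350e-04 m².
Collected in SI base units: W = 48.68 N, H = 9.594e+09 Pa, K = 3.049e-05.
Volume at the limit: V_lim = h_lim·A = 1.367e-05 · 1.350e-04 = 1.845e-09 m³.
Life L = V_lim·H/(K·W) = 1.845e-09 · 9.594e+09 / (3.049e-05 · 48.68) = 1.193e+04 m.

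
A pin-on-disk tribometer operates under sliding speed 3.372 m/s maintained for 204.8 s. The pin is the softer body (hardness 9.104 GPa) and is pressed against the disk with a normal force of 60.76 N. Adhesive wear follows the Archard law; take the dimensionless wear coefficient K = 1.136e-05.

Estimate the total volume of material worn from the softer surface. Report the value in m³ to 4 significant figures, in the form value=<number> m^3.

value=5.236e-11 m^3

All working math runs at full precision — intermediates are printed rounded — one last rounding: 4 significant figures.
Path length L = v·t = 3.372 m/s × 204.8 s = 690.6 m.
Hardness H = 9.104 GPa = 9.104e+09 Pa.
Expressed in SI base units: W = 60.76 N, H = 9.104e+09 Pa, K = 1.136e-05.
By Archard's law, V = K·W·L/H = 1.136e-05 · 60.76 · 690.6 / 9.104e+09 = 5.236e-11 m³.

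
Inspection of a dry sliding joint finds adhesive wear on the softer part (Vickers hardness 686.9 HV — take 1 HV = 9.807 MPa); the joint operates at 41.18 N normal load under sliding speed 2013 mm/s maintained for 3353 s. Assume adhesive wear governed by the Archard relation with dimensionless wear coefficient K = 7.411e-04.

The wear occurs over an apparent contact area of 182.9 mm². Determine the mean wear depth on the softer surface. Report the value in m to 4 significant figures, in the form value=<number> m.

value=1.672e-04 m

Shown intermediates are rounded. Every step holds exact precision; one final rounding: 4 significant digits.
Convert: Sliding speed v = 2013 mm/s = 2.013 m/s. Total distance L = v·t = 2.013 m/s × 3353 s = 6750 m.
Convert: Hardness H = 686.9 HV × 9.807 MPa/HV = 6736 MPa = 6.736e+09 Pa.
Convert: Contact area A = 182.9 mm² = 1.829e-04 m².
Collected in SI base units: W = 41.18 N, H = 6.736e+09 Pa, K = 7.411e-04.
Archard volume V = K·W·L/H = 7.411e-04 · 41.18 · 6750 / 6.736e+09 = 3.058e-08 m³.
Average depth h = V/A = 3.058e-08 / 1.829e-04 = 1.672e-04 m.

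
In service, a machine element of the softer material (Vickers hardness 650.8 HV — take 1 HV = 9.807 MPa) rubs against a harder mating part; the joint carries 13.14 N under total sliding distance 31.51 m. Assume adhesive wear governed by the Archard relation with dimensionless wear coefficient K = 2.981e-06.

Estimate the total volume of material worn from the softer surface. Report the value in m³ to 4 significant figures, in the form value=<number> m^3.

Quoted intermediates are rounded. All working math keeps full float precision, and a lone final rounding to 4 significant digits.
Convert: Hardness H = 650.8 HV × 9.807 MPa/HV = 6382 MPa = 6.382e+09 Pa.
Collected in SI base units: W = 13.14 N, H = 6.382e+09 Pa, K = 2.981e-06.
Apply Archard: V = K·W·L/H = 2.981e-06 · 13.14 · 31.51 / 6.382e+09 = 1.934e-13 m³.

value=1.934e-13 m^3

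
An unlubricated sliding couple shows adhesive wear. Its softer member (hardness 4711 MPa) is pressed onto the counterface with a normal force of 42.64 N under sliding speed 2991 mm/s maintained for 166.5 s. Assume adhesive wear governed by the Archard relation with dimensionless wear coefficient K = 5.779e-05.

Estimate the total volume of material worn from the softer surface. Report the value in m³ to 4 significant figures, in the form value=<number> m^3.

value=2.605e-10 m^3

Printed values are rounded, and each operation keeps exact precision; rounded once at the end: 4 significant digits.
Sliding speed v = 2991 mm/s = 2.991 m/s. Sliding distance L = v·t = 2.991 m/s × 166.5 s = 498.0 m.
Hardness H = 4711 MPa = 4.711e+09 Pa.
Collected in SI base units: W = 42.64 N, H = 4.711e+09 Pa, K = 5.779e-05.
The Archard volume V = K·W·L/H = 5.779e-05 · 42.64 · 498.0 / 4.711e+09 = 2.605e-10 m³.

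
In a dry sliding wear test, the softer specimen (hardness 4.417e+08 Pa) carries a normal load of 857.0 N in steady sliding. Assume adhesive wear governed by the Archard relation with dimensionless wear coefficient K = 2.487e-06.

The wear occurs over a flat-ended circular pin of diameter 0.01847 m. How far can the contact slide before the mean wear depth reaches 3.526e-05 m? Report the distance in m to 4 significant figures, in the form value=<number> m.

All working math maintains full precision. Intermediate values are printed rounded. Rounded once at the end: 4 significant figures.
Contact area A = π·d²/4 = π·(0.01847 m)²/4 = 2.679e-04 m².
Expressed in SI base units: W = 857.0 N, H = 4.417e+08 Pa, K = 2.487e-06.
Limit volume V_lim = h_lim·A = 3.526e-05 · 2.679e-04 = 9.447e-09 m³.
Inverting, life L = V_lim·H/(K·W) = 9.447e-09 · 4.417e+08 / (2.487e-06 · 857.0) = 1958 m.

value=1958 m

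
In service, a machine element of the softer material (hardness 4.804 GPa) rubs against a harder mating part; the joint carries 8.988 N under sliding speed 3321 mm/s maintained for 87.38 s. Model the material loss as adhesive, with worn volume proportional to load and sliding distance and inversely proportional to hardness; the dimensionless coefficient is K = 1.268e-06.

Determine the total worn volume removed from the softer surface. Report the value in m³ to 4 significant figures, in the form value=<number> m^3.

value=6.884e-13 m^3

Each operation runs at full precision — the intermediates appear rounded — a single final rounding, at four significant figures.
Sliding speed v = 3321 mm/s = 3.321 m/s. Sliding distance L = v·t = 3.321 m/s × 87.38 s = 290.2 m.
Hardness H = 4.804 GPa = 4.804e+09 Pa.
In SI base units, W = 8.988 N, H = 4.804e+09 Pa, K = 1.268e-06.
Archard relation: V = K·W·L/H = 1.268e-06 · 8.988 · 290.2 / 4.804e+09 = 6.884e-13 m³.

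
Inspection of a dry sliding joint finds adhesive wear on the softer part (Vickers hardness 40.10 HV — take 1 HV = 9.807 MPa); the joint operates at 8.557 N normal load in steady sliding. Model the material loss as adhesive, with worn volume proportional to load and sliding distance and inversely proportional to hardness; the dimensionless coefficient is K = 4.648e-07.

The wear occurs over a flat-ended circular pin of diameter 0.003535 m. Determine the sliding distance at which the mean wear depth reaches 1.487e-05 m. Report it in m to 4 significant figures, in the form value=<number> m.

value=1.443e+04 m

Intermediate values appear rounded — all working math carries full precision; one final rounding, at four significant digits.
Convert: Hardness H = 40.10 HV × 9.807 MPa/HV = 393.3 MPa = 3.933e+08 Pa.
Convert: Contact area A = π·d²/4 = π·(0.003535 m)²/4 = 9.815e-06 m².
Working in SI base units: W = 8.557 N, H = 3.933e+08 Pa, K = 4.648e-07.
Volume at the limit: V_lim = h_lim·A = 1.487e-05 · 9.815e-06 = 1.459e-10 m³.
Life L = V_lim·H/(K·W) = 1.459e-10 · 3.933e+08 / (4.648e-07 · 8.557) = 1.443e+04 m.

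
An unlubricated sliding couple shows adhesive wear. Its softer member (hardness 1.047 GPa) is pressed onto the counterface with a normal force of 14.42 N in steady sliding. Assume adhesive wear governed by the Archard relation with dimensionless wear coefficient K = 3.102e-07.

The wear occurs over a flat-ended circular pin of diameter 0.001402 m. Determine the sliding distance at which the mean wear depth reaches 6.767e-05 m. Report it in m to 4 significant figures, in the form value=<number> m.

All arithmetic maintains exact precision. The intermediates are shown rounded. Rounded just once to 4 significant figures.
Convert: Hardness H = 1.047 GPa = 1.047e+09 Pa.
Convert: Contact area A = π·d²/4 = π·(0.001402 m)²/4 = 1.544e-06 m².
In SI base units, W = 14.42 N, H = 1.047e+09 Pa, K = 3.102e-07.
Volume at the limit: V_lim = h_lim·A = 6.767e-05 · 1.544e-06 = 1.045e-10 m³.
Sliding life L = V_lim·H/(K·W) = 1.045e-10 · 1.047e+09 / (3.102e-07 · 14.42) = 2.445e+04 m.

value=2.445e+04 m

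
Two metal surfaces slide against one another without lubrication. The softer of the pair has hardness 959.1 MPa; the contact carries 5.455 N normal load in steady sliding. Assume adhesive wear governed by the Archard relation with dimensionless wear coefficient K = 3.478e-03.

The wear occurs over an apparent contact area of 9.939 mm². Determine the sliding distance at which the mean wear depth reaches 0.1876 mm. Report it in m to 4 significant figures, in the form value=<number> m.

All working math runs at exact precision — intermediates are printed rounded — rounded once at the end: 4 significant figures.
Hardness H = 959.1 MPa = 9.591e+08 Pa.
Contact area A = 9.939 mm² = 9.939e-06 m².
Depth limit h_lim = 0.1876 mm = 1.876e-04 m.
Working in SI base units: W = 5.455 N, H = 9.591e+08 Pa, K = 3.478e-03.
Wearable volume V_lim = h_lim·A = 1.876e-04 · 9.939e-06 = 1.865e-09 m³.
Life L = V_lim·H/(K·W) = 1.865e-09 · 9.591e+08 / (3.478e-03 · 5.455) = 94.26 m.

value=94.26 m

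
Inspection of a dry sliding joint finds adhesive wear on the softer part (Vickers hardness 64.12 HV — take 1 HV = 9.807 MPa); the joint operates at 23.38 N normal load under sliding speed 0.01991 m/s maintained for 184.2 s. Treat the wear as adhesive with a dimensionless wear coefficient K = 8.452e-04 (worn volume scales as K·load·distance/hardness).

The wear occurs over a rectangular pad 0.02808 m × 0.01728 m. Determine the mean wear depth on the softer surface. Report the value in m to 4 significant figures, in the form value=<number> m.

All arithmetic holds exact precision, and intermediate values are printed rounded. Rounded once at the end: 4 significant figures.
Convert: Sliding distance L = v·t = 0.01991 m/s × 184.2 s = 3.667 m.
Convert: Hardness H = 64.12 HV × 9.807 MPa/HV = 628.8 MPa = 6.288e+08 Pa.
Convert: Contact area A = 0.02808 m × 0.01728 m = 4.852e-04 m².
Expressed in SI base units: W = 23.38 N, H = 6.288e+08 Pa, K = 8.452e-04.
The Archard volume V = K·W·L/H = 8.452e-04 · 23.38 · 3.667 / 6.288e+08 = 1.152e-10 m³.
Mean depth h = V/A = 1.152e-10 / 4.852e-04 = 2.375e-07 m.

value=2.375e-07 m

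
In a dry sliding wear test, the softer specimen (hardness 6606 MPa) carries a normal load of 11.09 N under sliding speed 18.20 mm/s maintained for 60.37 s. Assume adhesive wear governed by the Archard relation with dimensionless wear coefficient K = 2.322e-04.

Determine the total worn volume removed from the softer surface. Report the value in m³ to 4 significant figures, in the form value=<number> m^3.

value=4.283e-13 m^3

Intermediates appear rounded — all working math maintains full float precision — rounded once at the end to four significant figures.
Convert: Sliding speed v = 18.20 mm/s = 0.01820 m/s. Distance covered L = v·t = 0.01820 m/s × 60.37 s = 1.099 m.
Convert: Hardness H = 6606 MPa = 6.606e+09 Pa.
Working in SI base units: W = 11.09 N, H = 6.606e+09 Pa, K = 2.322e-04.
By Archard's law, V = K·W·L/H = 2.322e-04 · 11.09 · 1.099 / 6.606e+09 = 4.283e-13 m³.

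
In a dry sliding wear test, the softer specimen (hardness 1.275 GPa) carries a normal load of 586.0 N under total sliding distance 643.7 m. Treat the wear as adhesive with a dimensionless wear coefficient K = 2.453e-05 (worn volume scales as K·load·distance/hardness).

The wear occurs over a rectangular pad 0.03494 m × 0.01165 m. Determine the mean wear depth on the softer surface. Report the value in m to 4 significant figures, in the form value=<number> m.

value=1.783e-05 m

The computation keeps full float precision — shown intermediates are rounded; rounded just once to 4 significant digits.
Convert: Hardness H = 1.275 GPa = 1.275e+09 Pa.
Convert: Contact area A = 0.03494 m × 0.01165 m = 4.071e-04 m².
Restated in SI base units: W = 586.0 N, H = 1.275e+09 Pa, K = 2.453e-05.
Volume removed: V = K·W·L/H = 2.453e-05 · 586.0 · 643.7 / 1.275e+09 = 7.257e-09 m³.
Wear depth h = V/A = 7.257e-09 / 4.071e-04 = 1.783e-05 m.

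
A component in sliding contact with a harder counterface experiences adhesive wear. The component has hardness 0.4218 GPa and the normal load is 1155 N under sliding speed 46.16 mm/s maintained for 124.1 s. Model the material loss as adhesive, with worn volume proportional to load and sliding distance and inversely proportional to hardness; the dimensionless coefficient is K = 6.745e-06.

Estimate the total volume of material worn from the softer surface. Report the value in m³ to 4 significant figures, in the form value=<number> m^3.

Intermediates appear rounded — all arithmetic runs at full precision, and rounded once at the end: 4 significant digits.
Convert: Sliding speed v = 46.16 mm/s = 0.04616 m/s. Sliding distance L = v·t = 0.04616 m/s × 124.1 s = 5.728 m.
Convert: Hardness H = 0.4218 GPa = 4.218e+08 Pa.
Working in SI base units: W = 1155 N, H = 4.218e+08 Pa, K = 6.745e-06.
Volume removed: V = K·W·L/H = 6.745e-06 · 1155 · 5.728 / 4.218e+08 = 1.058e-10 m³.

value=1.058e-10 m^3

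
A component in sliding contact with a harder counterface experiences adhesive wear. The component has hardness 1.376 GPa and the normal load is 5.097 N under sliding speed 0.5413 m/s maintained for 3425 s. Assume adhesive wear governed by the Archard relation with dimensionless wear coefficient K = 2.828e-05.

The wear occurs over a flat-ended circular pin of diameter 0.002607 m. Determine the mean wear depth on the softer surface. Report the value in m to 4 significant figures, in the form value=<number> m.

All arithmetic carries full float precision; intermediates are displayed rounded. Rounded just once to 4 significant digits.
Distance covered L = v·t = 0.5413 m/s × 3425 s = 1854 m.
Hardness H = 1.376 GPa = 1.376e+09 Pa.
Contact area A = π·d²/4 = π·(0.002607 m)²/4 = 5.338e-06 m².
In SI base units: W = 5.097 N, H = 1.376e+09 Pa, K = 2.828e-05.
Archard relation: V = K·W·L/H = 2.828e-05 · 5.097 · 1854 / 1.376e+09 = 1.942e-10 m³.
Depth h = V/A = 1.942e-10 / 5.338e-06 = 3.638e-05 m.

value=3.638e-05 m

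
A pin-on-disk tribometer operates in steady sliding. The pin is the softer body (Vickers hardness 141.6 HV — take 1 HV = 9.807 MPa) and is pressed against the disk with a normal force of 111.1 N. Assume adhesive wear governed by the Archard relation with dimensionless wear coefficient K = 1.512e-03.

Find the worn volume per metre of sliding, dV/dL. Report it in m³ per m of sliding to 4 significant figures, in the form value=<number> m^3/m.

Intermediates appear rounded, and the algebra runs at full precision — a single final rounding: four significant digits.
Hardness H = 141.6 HV × 9.807 MPa/HV = 1389 MPa = 1.389e+09 Pa.
As SI base values: W = 111.1 N, H = 1.389e+09 Pa, K = 1.512e-03.
The wear rate dV/dL = K·W/H, per unit distance: 1.512e-03 · 111.1 / 1.389e+09 = 1.210e-10 m³/m.

value=1.210e-10 m^3/m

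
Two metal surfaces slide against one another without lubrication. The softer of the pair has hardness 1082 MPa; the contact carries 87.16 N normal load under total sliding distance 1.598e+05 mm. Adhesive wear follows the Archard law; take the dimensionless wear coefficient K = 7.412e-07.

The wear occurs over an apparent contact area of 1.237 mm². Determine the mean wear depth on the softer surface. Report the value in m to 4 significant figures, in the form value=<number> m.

value=7.713e-06 m

Intermediates are printed rounded, and the computation runs at full float precision — rounded once at the end to 4 significant figures.
Distance L = 1.598e+05 mm = 159.8 m.
Hardness H = 1082 MPa = 1.082e+09 Pa.
Contact area A = 1.237 mm² = 1.237e-06 m².
In SI base units: W = 87.16 N, H = 1.082e+09 Pa, K = 7.412e-07.
Archard relation: V = K·W·L/H = 7.412e-07 · 87.16 · 159.8 / 1.082e+09 = 9.541e-12 m³.
Average depth h = V/A = 9.541e-12 / 1.237e-06 = 7.713e-06 m.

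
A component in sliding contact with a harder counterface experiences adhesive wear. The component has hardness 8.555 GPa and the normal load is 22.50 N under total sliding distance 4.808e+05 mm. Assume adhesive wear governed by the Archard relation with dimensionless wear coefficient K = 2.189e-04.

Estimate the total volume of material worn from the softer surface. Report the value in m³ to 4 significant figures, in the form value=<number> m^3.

Intermediates appear rounded — all working math runs at full precision; one final rounding, at four significant digits.
Convert: Distance L = 4.808e+05 mm = 480.8 m.
Convert: Hardness H = 8.555 GPa = 8.555e+09 Pa.
Restated in SI base units: W = 22.50 N, H = 8.555e+09 Pa, K = 2.189e-04.
By Archard's law, V = K·W·L/H = 2.189e-04 · 22.50 · 480.8 / 8.555e+09 = 2.768e-10 m³.

value=2.768e-10 m^3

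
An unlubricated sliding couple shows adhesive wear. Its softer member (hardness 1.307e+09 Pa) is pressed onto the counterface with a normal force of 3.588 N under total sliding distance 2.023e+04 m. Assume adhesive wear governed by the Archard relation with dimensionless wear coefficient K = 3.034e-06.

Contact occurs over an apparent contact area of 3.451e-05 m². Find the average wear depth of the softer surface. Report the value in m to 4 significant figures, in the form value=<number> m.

value=4.883e-06 m

All arithmetic maintains full float precision — intermediates are displayed rounded — one final rounding, at four significant figures.
Collected in SI base units: W = 3.588 N, H = 1.307e+09 Pa, K = 3.034e-06.
Archard volume V = K·W·L/H = 3.034e-06 · 3.588 · 2.023e+04 / 1.307e+09 = 1.685e-10 m³.
Average depth h = V/A = 1.685e-10 / 3.451e-05 = 4.883e-06 m.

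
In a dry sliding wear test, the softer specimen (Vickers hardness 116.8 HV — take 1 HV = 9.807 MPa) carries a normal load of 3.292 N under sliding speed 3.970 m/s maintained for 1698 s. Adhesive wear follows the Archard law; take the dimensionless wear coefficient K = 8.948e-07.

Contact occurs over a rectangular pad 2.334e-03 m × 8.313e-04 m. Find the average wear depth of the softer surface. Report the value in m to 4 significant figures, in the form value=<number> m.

The intermediates are printed rounded — all working math runs at full float precision; rounded once at the end, at 4 significant figures.
Convert: The distance L = v·t = 3.970 m/s × 1698 s = 6741 m.
Convert: Hardness H = 116.8 HV × 9.807 MPa/HV = 1145 MPa = 1.145e+09 Pa.
Convert: Contact area A = 2.334e-03 m × 8.313e-04 m = 1.940e-06 m².
SI base units throughout: W = 3.292 N, H = 1.145e+09 Pa, K = 8.948e-07.
The Archard volume V = K·W·L/H = 8.948e-07 · 3.292 · 6741 / 1.145e+09 = 1.734e-11 m³.
Depth h = V/A = 1.734e-11 / 1.940e-06 = 8.935e-06 m.

value=8.935e-06 m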